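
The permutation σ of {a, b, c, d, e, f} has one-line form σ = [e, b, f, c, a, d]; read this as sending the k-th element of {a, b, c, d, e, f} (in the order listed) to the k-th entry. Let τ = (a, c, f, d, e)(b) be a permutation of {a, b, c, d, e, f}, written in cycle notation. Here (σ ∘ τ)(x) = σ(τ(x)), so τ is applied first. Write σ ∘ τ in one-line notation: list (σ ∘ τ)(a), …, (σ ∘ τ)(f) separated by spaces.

(σ ∘ τ)(x) = σ(τ(x)). Computing each image: σ(τ(a)) = σ(c) = f, σ(τ(b)) = σ(b) = b, σ(τ(c)) = σ(f) = d, σ(τ(d)) = σ(e) = a, σ(τ(e)) = σ(a) = e, σ(τ(f)) = σ(d) = c.
Hence σ ∘ τ = [f b d a e c].

f b d a e c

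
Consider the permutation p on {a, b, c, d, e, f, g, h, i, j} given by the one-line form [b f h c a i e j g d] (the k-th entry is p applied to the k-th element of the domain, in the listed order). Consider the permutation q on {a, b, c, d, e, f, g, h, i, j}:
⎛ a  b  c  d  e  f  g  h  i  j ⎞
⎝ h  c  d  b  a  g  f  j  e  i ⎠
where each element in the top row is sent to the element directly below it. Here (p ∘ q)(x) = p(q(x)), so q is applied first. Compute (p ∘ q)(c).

c

(p ∘ q)(c) = p(q(c)). q(c) = d, then p(d) = c. So (p ∘ q)(c) = c.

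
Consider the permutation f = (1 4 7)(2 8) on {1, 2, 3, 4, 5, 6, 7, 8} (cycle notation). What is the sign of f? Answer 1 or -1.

The cycle lengths are 3, 2, 1, 1, 1.
A cycle of length ℓ contributes ℓ−1 transpositions, so f is a product of 2 + 1 = 3 transpositions — odd.

-1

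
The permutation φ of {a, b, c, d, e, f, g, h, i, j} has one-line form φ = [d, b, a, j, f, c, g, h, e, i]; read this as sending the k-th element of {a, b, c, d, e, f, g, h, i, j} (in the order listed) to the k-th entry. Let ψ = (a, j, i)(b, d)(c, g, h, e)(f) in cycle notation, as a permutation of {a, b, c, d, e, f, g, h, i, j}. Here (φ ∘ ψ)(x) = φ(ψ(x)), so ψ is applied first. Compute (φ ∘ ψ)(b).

ψ(b) = d, then φ(d) = j; composing gives (φ ∘ ψ)(b) = j.

j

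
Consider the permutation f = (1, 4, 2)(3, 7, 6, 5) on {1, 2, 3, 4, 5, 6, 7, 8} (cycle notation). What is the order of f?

12

The cycle type of f is (4, 3, 1).
Since disjoint cycles commute, ord(f) = lcm(4, 3) = 12.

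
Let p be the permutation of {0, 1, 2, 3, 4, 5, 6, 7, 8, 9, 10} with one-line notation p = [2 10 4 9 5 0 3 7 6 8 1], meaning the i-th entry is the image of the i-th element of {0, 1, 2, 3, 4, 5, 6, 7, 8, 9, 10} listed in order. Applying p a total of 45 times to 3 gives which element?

9

Tracing 3 → 9 → … returns to 3 after 4 steps, so 3 lies in a 4-cycle (3 9 8 6).
On a 4-cycle, p^4 is the identity, so p^45 = p^1 there (45 ≡ 1 mod 4).
Advancing 1 step from 3: 3 → 9.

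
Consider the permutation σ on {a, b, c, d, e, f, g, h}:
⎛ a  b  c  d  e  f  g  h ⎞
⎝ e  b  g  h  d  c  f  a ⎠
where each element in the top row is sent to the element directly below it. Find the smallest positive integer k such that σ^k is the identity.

Writing σ as disjoint cycles, the cycle lengths are 4, 3, 1.
The order of σ is the least common multiple of its cycle lengths: lcm(4, 3) = 12.

12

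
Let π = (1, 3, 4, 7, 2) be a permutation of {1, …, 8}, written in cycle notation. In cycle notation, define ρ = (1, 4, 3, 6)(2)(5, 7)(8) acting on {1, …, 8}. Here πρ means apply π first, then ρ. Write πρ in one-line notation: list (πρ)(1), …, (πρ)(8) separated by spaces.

6 4 3 5 7 1 2 8

(πρ)(x) = ρ(π(x)). Computing each image: ρ(π(1)) = ρ(3) = 6, ρ(π(2)) = ρ(1) = 4, ρ(π(3)) = ρ(4) = 3, ρ(π(4)) = ρ(7) = 5, ρ(π(5)) = ρ(5) = 7, ρ(π(6)) = ρ(6) = 1, ρ(π(7)) = ρ(2) = 2, ρ(π(8)) = ρ(8) = 8.
Hence πρ = [6 4 3 5 7 1 2 8].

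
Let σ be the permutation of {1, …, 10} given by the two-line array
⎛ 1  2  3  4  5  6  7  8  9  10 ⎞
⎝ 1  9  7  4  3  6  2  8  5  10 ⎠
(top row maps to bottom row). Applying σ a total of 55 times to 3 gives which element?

Tracing 3 → 7 → … returns to 3 after 5 steps, so 3 lies in a 5-cycle (2 9 5 3 7).
On a 5-cycle, σ^5 is the identity, so σ^55 = σ^0 there (55 ≡ 0 mod 5).
So σ^55(3) = 3.

3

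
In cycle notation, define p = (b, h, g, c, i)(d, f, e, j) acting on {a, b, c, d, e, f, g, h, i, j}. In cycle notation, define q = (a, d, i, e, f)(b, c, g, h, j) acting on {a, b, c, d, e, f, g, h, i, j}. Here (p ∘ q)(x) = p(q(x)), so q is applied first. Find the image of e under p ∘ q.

e

First apply q: q(e) = f, then p(f) = e. Thus (p ∘ q)(e) = e.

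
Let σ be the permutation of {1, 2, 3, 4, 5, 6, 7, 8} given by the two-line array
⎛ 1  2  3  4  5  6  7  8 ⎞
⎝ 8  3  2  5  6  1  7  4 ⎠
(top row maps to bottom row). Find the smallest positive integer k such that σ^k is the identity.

10

Writing σ as disjoint cycles, the cycle lengths are 5, 2, 1.
The order is lcm(5, 2) = 10.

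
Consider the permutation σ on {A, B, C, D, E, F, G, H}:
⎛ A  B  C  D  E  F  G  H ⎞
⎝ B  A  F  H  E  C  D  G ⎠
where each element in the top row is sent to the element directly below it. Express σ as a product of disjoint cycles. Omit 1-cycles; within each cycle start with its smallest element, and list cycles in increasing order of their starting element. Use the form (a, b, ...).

From A: A → B → A, closing the cycle (A, B).
Repeating from the next unused element and collecting all non-trivial cycles gives (A, B)(C, F)(D, H, G).

(A, B)(C, F)(D, H, G)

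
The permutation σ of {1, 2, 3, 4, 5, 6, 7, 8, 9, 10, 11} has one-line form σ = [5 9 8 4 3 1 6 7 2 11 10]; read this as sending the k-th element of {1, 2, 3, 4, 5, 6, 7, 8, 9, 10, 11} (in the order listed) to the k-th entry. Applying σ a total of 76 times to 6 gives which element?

Tracing 6 → 1 → … returns to 6 after 6 steps, so 6 lies in a 6-cycle (1, 5, 3, 8, 7, 6).
On a 6-cycle, σ^6 is the identity, so σ^76 = σ^4 there (76 ≡ 4 mod 6).
Advancing 4 steps from 6: 6 → 1 → 5 → 3 → 8.

8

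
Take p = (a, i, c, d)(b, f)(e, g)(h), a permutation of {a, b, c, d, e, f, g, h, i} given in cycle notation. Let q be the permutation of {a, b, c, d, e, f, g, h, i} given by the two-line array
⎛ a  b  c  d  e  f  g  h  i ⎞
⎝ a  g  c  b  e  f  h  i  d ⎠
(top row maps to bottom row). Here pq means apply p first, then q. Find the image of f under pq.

g

(pq)(f) = q(p(f)). p(f) = b, then q(b) = g. So (pq)(f) = g.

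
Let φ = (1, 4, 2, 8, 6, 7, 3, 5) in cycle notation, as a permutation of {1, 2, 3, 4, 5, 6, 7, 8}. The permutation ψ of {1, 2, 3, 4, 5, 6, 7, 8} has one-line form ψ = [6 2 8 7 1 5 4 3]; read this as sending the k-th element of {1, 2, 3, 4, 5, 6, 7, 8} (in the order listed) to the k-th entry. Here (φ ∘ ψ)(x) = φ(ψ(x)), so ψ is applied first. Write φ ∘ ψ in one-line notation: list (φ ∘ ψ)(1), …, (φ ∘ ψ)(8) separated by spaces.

7 8 6 3 4 1 2 5

Chase each element through ψ then φ: 1 → 6 → 7; 2 → 2 → 8; 3 → 8 → 6; 4 → 7 → 3; 5 → 1 → 4; 6 → 5 → 1; 7 → 4 → 2; 8 → 3 → 5.
Collecting the images, φ ∘ ψ = [7 8 6 3 4 1 2 5].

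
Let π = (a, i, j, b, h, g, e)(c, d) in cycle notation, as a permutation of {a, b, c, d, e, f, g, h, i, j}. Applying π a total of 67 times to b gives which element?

b lies in the 7-cycle (a, i, j, b, h, g, e).
Since the cycle has length 7, π^67 acts on it the same as π^4 (67 mod 7 = 4).
Stepping 4 places around the cycle: b → h → g → e → a.

a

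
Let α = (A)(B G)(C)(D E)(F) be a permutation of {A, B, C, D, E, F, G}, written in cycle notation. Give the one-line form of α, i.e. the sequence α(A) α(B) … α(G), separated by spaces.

A G C E D F B

Reading each image from the cycles: A↦A, B↦G, C↦C, D↦E, E↦D, F↦F, G↦B.
So the one-line form is A G C E D F B.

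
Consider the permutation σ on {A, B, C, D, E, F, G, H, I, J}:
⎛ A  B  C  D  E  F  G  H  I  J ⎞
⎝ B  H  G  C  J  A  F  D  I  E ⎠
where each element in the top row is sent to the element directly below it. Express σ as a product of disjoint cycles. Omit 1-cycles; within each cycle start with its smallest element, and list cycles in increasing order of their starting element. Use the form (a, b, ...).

(A, B, H, D, C, G, F)(E, J)

Iterating σ from A gives A → B → H → D → C → G → F → A; that is the 7-cycle (A, B, H, D, C, G, F).
Repeating from the next unused element and collecting all non-trivial cycles gives (A, B, H, D, C, G, F)(E, J).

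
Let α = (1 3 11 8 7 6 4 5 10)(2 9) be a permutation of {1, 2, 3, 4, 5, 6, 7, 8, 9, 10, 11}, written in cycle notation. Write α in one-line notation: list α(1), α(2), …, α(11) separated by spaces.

Reading each image from the cycles: 1↦3, 2↦9, 3↦11, 4↦5, 5↦10, 6↦4, 7↦6, 8↦7, 9↦2, 10↦1, 11↦8.
Listing these in domain order gives 3 9 11 5 10 4 6 7 2 1 8.

3 9 11 5 10 4 6 7 2 1 8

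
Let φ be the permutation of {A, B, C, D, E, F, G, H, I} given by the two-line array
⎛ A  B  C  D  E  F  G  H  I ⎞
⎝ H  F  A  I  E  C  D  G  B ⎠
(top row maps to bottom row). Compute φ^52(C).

D

Tracing C → A → … returns to C after 8 steps, so C lies in an 8-cycle (A, H, G, D, I, B, F, C).
On an 8-cycle, φ^8 is the identity, so φ^52 = φ^4 there (52 ≡ 4 mod 8).
Advancing 4 steps from C: C → A → H → G → D.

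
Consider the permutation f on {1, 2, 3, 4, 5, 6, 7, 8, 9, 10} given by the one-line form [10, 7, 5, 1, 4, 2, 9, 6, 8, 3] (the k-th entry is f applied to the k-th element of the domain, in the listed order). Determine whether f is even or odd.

even

In disjoint-cycle form the cycle lengths are 5, 5.
A cycle of length ℓ contributes ℓ−1 transpositions, so f is a product of 4 + 4 = 8 transpositions — even.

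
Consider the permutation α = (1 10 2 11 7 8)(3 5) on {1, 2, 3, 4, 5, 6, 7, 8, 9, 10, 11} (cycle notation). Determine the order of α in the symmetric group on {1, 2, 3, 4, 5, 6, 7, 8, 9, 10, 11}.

6

The disjoint cycles have lengths 6, 2, 1, 1, 1.
Since disjoint cycles commute, ord(α) = lcm(6, 2) = 6.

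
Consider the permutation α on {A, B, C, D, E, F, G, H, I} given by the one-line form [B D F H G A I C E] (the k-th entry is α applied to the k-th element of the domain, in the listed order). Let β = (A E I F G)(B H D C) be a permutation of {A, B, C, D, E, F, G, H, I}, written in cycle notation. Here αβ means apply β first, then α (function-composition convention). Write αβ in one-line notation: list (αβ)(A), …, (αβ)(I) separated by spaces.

For each element, apply β then α: A → E → G; B → H → C; C → B → D; D → C → F; E → I → E; F → G → I; G → A → B; H → D → H; I → F → A.
So αβ in one-line form is G C D F E I B H A.

G C D F E I B H A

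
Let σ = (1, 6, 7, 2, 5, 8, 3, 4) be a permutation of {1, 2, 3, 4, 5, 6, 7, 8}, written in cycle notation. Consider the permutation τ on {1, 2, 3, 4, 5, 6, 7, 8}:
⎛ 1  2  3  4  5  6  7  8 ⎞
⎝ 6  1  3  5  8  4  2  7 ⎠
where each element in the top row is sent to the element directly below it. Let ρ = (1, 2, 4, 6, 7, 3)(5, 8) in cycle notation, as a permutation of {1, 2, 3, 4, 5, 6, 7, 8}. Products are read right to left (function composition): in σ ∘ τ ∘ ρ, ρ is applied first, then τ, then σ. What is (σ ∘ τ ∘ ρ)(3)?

Chase 3: ρ(3) = 1; τ(1) = 6; σ(6) = 7. Hence (σ ∘ τ ∘ ρ)(3) = 7.

7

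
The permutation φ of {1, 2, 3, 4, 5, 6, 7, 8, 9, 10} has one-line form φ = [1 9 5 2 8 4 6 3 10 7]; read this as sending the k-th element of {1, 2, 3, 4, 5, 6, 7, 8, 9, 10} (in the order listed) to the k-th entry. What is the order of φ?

Decomposing into disjoint cycles gives cycle lengths 6, 3, 1.
The order of φ is the least common multiple of its cycle lengths: lcm(6, 3) = 6.

6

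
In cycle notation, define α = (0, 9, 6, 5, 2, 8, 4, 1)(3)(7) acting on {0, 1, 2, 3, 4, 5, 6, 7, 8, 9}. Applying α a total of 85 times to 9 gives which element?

9 lies in the 8-cycle (0, 9, 6, 5, 2, 8, 4, 1).
Since the cycle has length 8, α^85 acts on it the same as α^5 (85 mod 8 = 5).
Advancing 5 steps from 9: 9 → 6 → 5 → 2 → 8 → 4.

4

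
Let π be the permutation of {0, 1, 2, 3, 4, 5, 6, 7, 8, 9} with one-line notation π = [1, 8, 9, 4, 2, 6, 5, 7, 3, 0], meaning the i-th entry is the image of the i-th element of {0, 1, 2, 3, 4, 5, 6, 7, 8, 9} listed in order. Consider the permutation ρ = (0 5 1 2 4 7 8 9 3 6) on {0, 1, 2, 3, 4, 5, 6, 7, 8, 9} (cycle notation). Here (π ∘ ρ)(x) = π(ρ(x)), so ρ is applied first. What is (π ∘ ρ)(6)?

First apply ρ: ρ(6) = 0, then π(0) = 1. Thus (π ∘ ρ)(6) = 1.

1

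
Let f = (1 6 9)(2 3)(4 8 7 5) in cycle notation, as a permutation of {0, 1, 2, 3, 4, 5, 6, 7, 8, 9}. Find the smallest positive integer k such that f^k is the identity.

The cycle type of f is (4, 3, 2, 1).
The order is lcm(4, 3, 2) = 12.

12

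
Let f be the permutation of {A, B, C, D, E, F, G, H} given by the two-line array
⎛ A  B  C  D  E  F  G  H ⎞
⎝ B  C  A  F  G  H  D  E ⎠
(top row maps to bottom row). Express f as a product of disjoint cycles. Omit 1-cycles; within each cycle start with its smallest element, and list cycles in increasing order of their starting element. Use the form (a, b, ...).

(A, B, C)(D, F, H, E, G)

Iterating f from A gives A → B → C → A; that is the 3-cycle (A, B, C).
Repeating from the next unused element and collecting all non-trivial cycles gives (A, B, C)(D, F, H, E, G).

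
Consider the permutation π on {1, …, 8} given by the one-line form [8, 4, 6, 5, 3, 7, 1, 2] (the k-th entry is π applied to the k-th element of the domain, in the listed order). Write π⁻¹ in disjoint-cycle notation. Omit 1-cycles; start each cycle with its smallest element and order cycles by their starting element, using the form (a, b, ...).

(1, 7, 6, 3, 5, 4, 2, 8)

First write π in disjoint cycles: (1, 8, 2, 4, 5, 3, 6, 7).
Reversing each cycle (and rotating so the smallest element leads) gives π⁻¹ = (1, 7, 6, 3, 5, 4, 2, 8).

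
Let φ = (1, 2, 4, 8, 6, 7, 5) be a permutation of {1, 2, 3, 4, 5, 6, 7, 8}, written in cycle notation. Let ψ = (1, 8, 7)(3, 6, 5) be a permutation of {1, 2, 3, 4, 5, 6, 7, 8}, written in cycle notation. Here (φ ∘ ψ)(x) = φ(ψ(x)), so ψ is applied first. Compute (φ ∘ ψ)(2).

(φ ∘ ψ)(2) = φ(ψ(2)). ψ(2) = 2, then φ(2) = 4. So (φ ∘ ψ)(2) = 4.

4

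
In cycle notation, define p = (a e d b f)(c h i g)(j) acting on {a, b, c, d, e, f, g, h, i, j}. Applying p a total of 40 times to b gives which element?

b lies in the 5-cycle (a e d b f).
Powers repeat with period 5 on this cycle, and 40 mod 5 = 0, so p^40(b) = p^0(b).
So p^40(b) = b.

b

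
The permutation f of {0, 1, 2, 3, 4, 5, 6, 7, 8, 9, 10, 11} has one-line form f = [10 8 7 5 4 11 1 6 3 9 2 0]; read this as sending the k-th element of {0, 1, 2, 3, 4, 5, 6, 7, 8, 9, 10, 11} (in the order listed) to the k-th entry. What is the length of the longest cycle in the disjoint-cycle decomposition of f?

10

Decomposing into disjoint cycles gives (0, 10, 2, 7, 6, 1, 8, 3, 5, 11); the longest has length 10.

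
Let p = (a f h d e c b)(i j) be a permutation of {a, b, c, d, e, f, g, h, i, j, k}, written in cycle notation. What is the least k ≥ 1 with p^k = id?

14

The disjoint cycles have lengths 7, 2, 1, 1.
The order is lcm(7, 2) = 14.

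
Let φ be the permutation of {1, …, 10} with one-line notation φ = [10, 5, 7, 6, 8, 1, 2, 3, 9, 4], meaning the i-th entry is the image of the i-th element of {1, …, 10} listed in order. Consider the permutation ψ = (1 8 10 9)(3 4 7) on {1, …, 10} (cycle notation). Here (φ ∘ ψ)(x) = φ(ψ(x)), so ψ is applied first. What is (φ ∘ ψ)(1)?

3

ψ(1) = 8, then φ(8) = 3; composing gives (φ ∘ ψ)(1) = 3.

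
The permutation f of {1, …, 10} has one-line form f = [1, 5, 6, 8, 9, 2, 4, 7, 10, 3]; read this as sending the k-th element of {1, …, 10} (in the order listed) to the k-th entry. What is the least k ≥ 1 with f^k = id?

6

Writing f as disjoint cycles, the cycle lengths are 6, 3, 1.
Since disjoint cycles commute, ord(f) = lcm(6, 3) = 6.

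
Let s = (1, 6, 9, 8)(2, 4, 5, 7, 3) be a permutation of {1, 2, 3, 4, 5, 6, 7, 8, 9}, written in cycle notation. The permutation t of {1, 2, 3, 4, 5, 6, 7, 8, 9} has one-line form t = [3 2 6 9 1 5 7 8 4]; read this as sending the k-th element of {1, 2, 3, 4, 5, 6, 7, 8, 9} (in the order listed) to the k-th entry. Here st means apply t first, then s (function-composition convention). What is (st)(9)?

5

First apply t: t(9) = 4, then s(4) = 5. Thus (st)(9) = 5.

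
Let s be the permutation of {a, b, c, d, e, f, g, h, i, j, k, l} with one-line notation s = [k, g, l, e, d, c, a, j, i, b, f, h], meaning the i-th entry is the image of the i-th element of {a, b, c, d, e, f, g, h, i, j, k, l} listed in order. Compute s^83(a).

Tracing a → k → … returns to a after 9 steps, so a lies in a 9-cycle (a k f c l h j b g).
On a 9-cycle, s^9 is the identity, so s^83 = s^2 there (83 ≡ 2 mod 9).
Advancing 2 steps from a: a → k → f.

f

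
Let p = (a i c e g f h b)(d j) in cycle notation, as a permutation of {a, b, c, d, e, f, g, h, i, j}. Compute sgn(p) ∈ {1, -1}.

The cycle lengths are 8, 2.
A cycle is odd iff its length is even; p has 2 even-length cycles, so sgn(p) = (−1)^2 and p is even.

1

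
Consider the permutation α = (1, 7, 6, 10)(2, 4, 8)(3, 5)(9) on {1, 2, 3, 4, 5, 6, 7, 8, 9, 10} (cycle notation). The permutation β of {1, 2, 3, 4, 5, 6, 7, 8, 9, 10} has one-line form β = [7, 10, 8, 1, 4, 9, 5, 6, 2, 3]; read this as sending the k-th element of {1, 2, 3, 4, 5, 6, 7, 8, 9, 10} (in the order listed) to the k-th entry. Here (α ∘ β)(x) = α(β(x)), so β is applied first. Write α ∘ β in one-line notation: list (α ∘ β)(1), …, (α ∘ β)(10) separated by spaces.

(α ∘ β)(x) = α(β(x)). Computing each image: α(β(1)) = α(7) = 6, α(β(2)) = α(10) = 1, α(β(3)) = α(8) = 2, α(β(4)) = α(1) = 7, α(β(5)) = α(4) = 8, α(β(6)) = α(9) = 9, α(β(7)) = α(5) = 3, α(β(8)) = α(6) = 10, α(β(9)) = α(2) = 4, α(β(10)) = α(3) = 5.
Hence α ∘ β = [6 1 2 7 8 9 3 10 4 5].

6 1 2 7 8 9 3 10 4 5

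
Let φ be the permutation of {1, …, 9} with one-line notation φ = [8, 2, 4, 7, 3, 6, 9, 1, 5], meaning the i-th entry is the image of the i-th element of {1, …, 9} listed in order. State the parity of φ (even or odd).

In disjoint-cycle form the cycle lengths are 5, 2, 1, 1.
A cycle of length ℓ contributes ℓ−1 transpositions, so φ is a product of 4 + 1 = 5 transpositions — odd.

odd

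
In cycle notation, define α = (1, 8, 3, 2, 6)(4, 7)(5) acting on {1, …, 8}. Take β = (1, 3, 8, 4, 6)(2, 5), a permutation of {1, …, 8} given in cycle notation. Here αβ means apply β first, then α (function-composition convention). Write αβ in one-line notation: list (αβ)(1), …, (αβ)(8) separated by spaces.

(αβ)(x) = α(β(x)). Computing each image: α(β(1)) = α(3) = 2, α(β(2)) = α(5) = 5, α(β(3)) = α(8) = 3, α(β(4)) = α(6) = 1, α(β(5)) = α(2) = 6, α(β(6)) = α(1) = 8, α(β(7)) = α(7) = 4, α(β(8)) = α(4) = 7.
Hence αβ = [2 5 3 1 6 8 4 7].

2 5 3 1 6 8 4 7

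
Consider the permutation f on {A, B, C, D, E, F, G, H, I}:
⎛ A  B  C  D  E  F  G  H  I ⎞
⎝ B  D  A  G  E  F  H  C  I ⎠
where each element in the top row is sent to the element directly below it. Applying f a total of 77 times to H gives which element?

G

Tracing H → C → … returns to H after 6 steps, so H lies in a 6-cycle (A B D G H C).
On a 6-cycle, f^6 is the identity, so f^77 = f^5 there (77 ≡ 5 mod 6).
Advancing 5 steps from H: H → C → A → B → D → G.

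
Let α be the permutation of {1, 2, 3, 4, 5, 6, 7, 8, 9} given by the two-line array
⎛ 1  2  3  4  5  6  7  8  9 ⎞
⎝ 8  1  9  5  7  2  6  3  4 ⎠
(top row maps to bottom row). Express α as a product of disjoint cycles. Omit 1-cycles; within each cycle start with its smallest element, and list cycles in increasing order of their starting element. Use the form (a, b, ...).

(1, 8, 3, 9, 4, 5, 7, 6, 2)

Start at 1 and follow images: 1 → 8 → 3 → 9 → 4 → 5 → 7 → 6 → 2 → 1, giving the cycle (1, 8, 3, 9, 4, 5, 7, 6, 2).
Continuing from each remaining unvisited element yields (1, 8, 3, 9, 4, 5, 7, 6, 2).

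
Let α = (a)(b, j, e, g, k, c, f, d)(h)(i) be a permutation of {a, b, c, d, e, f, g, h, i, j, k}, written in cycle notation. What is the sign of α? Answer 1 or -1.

The cycle lengths are 8, 1, 1, 1.
A cycle is odd iff its length is even; α has 1 even-length cycle, so sgn(α) = (−1)^1 and α is odd.

-1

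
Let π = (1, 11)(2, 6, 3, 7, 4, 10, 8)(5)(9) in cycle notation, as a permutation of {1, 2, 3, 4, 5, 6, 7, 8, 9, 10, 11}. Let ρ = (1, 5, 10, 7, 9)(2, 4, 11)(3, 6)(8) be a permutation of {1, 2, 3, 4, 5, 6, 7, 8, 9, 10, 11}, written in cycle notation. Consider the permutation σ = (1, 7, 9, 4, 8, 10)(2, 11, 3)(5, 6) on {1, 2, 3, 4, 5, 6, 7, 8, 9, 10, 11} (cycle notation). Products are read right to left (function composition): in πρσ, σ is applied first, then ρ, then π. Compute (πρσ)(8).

(πρσ)(8) = π(ρ(σ(8))). σ(8) = 10, then ρ(10) = 7, then π(7) = 4, so the result is 4.

4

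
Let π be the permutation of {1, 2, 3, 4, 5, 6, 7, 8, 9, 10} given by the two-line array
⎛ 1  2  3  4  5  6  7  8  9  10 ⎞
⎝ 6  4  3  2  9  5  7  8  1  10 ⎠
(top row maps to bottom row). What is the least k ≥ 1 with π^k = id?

4

Writing π as disjoint cycles, the cycle lengths are 4, 2, 1, 1, 1, 1.
Since disjoint cycles commute, ord(π) = lcm(4, 2) = 4.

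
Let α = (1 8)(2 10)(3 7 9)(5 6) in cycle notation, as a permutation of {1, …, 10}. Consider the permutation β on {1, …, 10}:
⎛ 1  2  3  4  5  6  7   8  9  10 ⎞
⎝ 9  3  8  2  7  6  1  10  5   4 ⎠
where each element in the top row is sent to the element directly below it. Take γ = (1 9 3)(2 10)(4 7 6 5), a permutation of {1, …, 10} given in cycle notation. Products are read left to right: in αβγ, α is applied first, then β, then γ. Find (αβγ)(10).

1

Chase 10: α(10) = 2; β(2) = 3; γ(3) = 1. Hence (αβγ)(10) = 1.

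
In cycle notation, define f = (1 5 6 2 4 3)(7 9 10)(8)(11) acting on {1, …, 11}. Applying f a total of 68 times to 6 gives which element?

4

6 lies in the 6-cycle (1 5 6 2 4 3).
Powers repeat with period 6 on this cycle, and 68 mod 6 = 2, so f^68(6) = f^2(6).
Advancing 2 steps from 6: 6 → 2 → 4.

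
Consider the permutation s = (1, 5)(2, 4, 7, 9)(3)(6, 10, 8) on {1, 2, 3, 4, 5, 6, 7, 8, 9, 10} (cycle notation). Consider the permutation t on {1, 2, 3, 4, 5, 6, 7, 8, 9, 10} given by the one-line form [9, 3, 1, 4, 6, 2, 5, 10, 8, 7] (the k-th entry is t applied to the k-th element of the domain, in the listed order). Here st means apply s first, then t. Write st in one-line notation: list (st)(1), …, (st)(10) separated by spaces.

6 4 1 5 9 7 8 2 3 10

(st)(x) = t(s(x)). Computing each image: t(s(1)) = t(5) = 6, t(s(2)) = t(4) = 4, t(s(3)) = t(3) = 1, t(s(4)) = t(7) = 5, t(s(5)) = t(1) = 9, t(s(6)) = t(10) = 7, t(s(7)) = t(9) = 8, t(s(8)) = t(6) = 2, t(s(9)) = t(2) = 3, t(s(10)) = t(8) = 10.
Hence st = [6 4 1 5 9 7 8 2 3 10].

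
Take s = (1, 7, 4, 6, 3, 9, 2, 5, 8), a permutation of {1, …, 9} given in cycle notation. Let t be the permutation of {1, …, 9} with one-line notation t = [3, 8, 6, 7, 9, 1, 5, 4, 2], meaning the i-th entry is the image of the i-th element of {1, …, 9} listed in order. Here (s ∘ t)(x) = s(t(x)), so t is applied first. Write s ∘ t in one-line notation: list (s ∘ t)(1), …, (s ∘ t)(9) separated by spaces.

(s ∘ t)(x) = s(t(x)). Computing each image: s(t(1)) = s(3) = 9, s(t(2)) = s(8) = 1, s(t(3)) = s(6) = 3, s(t(4)) = s(7) = 4, s(t(5)) = s(9) = 2, s(t(6)) = s(1) = 7, s(t(7)) = s(5) = 8, s(t(8)) = s(4) = 6, s(t(9)) = s(2) = 5.
Hence s ∘ t = [9 1 3 4 2 7 8 6 5].

9 1 3 4 2 7 8 6 5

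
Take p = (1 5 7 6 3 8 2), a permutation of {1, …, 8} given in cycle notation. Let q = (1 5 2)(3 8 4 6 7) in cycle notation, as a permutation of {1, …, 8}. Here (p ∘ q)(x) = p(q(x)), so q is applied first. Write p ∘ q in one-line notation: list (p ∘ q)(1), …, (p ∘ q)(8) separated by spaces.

7 5 2 3 1 6 8 4

Chase each element through q then p: 1 → 5 → 7; 2 → 1 → 5; 3 → 8 → 2; 4 → 6 → 3; 5 → 2 → 1; 6 → 7 → 6; 7 → 3 → 8; 8 → 4 → 4.
So p ∘ q in one-line form is 7 5 2 3 1 6 8 4.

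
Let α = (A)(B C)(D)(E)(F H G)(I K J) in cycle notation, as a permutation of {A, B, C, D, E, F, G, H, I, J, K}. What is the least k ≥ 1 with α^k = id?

The disjoint cycles have lengths 3, 3, 2, 1, 1, 1.
Since disjoint cycles commute, ord(α) = lcm(3, 3, 2) = 6.

6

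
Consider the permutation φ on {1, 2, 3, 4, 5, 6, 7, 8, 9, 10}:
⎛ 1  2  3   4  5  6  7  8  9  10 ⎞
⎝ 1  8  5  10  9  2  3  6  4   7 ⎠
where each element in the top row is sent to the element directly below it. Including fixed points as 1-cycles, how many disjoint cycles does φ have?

The cycle decomposition is (1)(2 8 6)(3 5 9 4 10 7), which has 3 cycles (counting 1-cycles).

3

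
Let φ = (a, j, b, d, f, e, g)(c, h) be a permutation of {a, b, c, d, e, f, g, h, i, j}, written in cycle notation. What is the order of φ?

The disjoint cycles have lengths 7, 2, 1.
The order is lcm(7, 2) = 14.

14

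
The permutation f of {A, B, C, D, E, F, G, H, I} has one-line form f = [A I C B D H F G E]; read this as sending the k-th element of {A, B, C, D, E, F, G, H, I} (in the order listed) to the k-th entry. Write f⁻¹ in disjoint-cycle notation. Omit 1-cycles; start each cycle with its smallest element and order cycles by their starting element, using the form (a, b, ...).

(B, D, E, I)(F, G, H)

First write f in disjoint cycles: (B, I, E, D)(F, H, G).
The inverse reverses every cycle; in canonical form, f⁻¹ = (B, D, E, I)(F, G, H).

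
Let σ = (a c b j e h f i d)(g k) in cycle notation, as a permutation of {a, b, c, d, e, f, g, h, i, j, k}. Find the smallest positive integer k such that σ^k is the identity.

18

The disjoint cycles have lengths 9, 2.
Since disjoint cycles commute, ord(σ) = lcm(9, 2) = 18.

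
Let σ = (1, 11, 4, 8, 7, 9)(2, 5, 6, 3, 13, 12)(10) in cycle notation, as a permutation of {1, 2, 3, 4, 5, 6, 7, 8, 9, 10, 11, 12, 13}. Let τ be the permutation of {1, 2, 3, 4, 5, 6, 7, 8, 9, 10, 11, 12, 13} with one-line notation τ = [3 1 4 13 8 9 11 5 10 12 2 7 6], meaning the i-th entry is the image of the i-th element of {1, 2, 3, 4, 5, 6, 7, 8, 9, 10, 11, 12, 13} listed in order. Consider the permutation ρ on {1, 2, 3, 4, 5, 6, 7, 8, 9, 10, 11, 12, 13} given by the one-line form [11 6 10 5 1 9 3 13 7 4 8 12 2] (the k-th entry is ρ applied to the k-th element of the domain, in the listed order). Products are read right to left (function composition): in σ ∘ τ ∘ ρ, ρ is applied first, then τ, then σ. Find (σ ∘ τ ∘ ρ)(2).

Chase 2: ρ(2) = 6; τ(6) = 9; σ(9) = 1. Hence (σ ∘ τ ∘ ρ)(2) = 1.

1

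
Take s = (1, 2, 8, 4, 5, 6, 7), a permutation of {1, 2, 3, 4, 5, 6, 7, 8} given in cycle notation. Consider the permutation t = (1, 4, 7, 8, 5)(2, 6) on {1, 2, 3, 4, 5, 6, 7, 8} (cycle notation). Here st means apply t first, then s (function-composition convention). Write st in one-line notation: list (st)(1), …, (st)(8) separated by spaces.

5 7 3 1 2 8 4 6

Chase each element through t then s: 1 → 4 → 5; 2 → 6 → 7; 3 → 3 → 3; 4 → 7 → 1; 5 → 1 → 2; 6 → 2 → 8; 7 → 8 → 4; 8 → 5 → 6.
Collecting the images, st = [5 7 3 1 2 8 4 6].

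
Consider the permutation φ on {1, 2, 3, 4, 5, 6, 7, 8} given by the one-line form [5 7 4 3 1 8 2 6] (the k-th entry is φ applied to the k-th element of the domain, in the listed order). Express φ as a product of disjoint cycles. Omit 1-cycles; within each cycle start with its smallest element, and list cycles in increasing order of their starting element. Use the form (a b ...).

(1 5)(2 7)(3 4)(6 8)

Iterating φ from 1 gives 1 → 5 → 1; that is the 2-cycle (1 5).
Repeating from the next unused element and collecting all non-trivial cycles gives (1 5)(2 7)(3 4)(6 8).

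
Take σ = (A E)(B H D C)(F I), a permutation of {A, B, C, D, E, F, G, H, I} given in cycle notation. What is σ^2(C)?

H

C lies in the 4-cycle (B H D C).
Advancing 2 steps from C: C → B → H.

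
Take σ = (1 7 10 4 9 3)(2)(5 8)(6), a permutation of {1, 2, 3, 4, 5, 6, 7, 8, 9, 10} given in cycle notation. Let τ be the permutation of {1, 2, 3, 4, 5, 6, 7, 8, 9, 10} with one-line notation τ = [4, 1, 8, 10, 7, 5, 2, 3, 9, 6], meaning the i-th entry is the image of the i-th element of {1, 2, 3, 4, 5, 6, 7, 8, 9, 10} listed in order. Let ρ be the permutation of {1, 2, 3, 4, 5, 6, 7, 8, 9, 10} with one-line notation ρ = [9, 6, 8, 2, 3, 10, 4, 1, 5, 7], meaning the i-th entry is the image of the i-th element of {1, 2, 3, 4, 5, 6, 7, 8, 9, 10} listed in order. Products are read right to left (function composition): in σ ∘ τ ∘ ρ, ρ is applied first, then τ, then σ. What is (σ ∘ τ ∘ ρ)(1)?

3

(σ ∘ τ ∘ ρ)(1) = σ(τ(ρ(1))). ρ(1) = 9, then τ(9) = 9, then σ(9) = 3, so the result is 3.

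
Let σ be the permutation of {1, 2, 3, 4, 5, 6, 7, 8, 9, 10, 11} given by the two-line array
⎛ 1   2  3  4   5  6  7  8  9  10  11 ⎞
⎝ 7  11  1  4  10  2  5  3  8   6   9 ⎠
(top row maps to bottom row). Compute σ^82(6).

11

Tracing 6 → 2 → … returns to 6 after 10 steps, so 6 lies in a 10-cycle (1 7 5 10 6 2 11 9 8 3).
Since the cycle has length 10, σ^82 acts on it the same as σ^2 (82 mod 10 = 2).
Advancing 2 steps from 6: 6 → 2 → 11.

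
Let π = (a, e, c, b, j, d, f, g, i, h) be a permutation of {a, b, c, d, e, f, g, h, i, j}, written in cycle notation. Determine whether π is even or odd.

odd

The cycle lengths are 10.
A cycle of length ℓ contributes ℓ−1 transpositions, so π is a product of 9 transpositions — odd.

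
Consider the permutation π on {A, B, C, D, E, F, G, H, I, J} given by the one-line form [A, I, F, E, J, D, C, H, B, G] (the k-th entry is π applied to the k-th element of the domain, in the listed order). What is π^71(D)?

F

Tracing D → E → … returns to D after 6 steps, so D lies in a 6-cycle (C, F, D, E, J, G).
On a 6-cycle, π^6 is the identity, so π^71 = π^5 there (71 ≡ 5 mod 6).
Advancing 5 steps from D: D → E → J → G → C → F.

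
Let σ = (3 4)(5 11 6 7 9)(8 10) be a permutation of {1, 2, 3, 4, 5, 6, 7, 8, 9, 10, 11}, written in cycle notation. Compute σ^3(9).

6

9 lies in the 5-cycle (5 11 6 7 9).
Stepping 3 places around the cycle: 9 → 5 → 11 → 6.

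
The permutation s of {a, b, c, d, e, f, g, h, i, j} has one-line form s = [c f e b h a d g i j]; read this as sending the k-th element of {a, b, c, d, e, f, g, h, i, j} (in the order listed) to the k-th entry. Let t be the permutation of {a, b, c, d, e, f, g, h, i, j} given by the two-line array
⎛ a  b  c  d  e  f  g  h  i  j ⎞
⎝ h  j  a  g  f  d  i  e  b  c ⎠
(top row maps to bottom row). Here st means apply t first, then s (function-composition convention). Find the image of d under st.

t(d) = g, then s(g) = d; composing gives (st)(d) = d.

d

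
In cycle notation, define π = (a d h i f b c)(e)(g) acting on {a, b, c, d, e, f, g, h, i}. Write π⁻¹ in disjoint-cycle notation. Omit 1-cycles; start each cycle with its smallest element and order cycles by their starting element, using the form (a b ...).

(a c b f i h d)

The inverse reverses each cycle.
After reversing and putting each cycle's least element first, π⁻¹ = (a c b f i h d).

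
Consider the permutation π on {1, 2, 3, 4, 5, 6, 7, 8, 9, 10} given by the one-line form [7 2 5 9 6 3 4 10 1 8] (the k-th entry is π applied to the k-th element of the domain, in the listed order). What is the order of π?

12

The disjoint-cycle form of π has cycle lengths 4, 3, 2, 1.
The order of π is the least common multiple of its cycle lengths: lcm(4, 3, 2) = 12.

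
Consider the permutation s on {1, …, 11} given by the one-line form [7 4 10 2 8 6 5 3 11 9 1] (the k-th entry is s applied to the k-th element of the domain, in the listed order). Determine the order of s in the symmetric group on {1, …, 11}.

8

Writing s as disjoint cycles, the cycle lengths are 8, 2, 1.
Since disjoint cycles commute, ord(s) = lcm(8, 2) = 8.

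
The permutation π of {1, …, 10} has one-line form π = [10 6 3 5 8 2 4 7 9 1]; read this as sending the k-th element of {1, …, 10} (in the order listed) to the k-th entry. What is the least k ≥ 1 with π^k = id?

4

Decomposing into disjoint cycles gives cycle lengths 4, 2, 2, 1, 1.
Since disjoint cycles commute, ord(π) = lcm(4, 2, 2) = 4.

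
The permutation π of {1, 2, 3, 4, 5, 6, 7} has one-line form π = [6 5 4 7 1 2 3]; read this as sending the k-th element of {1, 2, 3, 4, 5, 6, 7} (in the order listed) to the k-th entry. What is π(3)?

4

3 is element number 3 of the domain, and entry number 3 of the one-line form is 4, so π(3) = 4.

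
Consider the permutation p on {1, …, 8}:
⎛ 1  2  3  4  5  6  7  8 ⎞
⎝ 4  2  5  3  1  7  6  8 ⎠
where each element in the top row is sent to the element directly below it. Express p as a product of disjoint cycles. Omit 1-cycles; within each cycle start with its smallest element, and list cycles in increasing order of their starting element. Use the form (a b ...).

(1 4 3 5)(6 7)

Start at 1 and follow images: 1 → 4 → 3 → 5 → 1, giving the cycle (1 4 3 5).
Repeating from the next unused element and collecting all non-trivial cycles gives (1 4 3 5)(6 7).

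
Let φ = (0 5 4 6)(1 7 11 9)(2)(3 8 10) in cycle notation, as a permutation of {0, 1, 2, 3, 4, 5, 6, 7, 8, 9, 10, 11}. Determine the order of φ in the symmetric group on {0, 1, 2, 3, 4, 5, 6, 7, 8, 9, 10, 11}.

The disjoint cycles have lengths 4, 4, 3, 1.
The order is lcm(4, 4, 3) = 12.

12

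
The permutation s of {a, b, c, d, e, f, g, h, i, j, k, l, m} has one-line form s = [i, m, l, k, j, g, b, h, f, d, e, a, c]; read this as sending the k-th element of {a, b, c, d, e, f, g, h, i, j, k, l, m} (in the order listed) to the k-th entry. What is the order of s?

Writing s as disjoint cycles, the cycle lengths are 8, 4, 1.
Since disjoint cycles commute, ord(s) = lcm(8, 4) = 8.

8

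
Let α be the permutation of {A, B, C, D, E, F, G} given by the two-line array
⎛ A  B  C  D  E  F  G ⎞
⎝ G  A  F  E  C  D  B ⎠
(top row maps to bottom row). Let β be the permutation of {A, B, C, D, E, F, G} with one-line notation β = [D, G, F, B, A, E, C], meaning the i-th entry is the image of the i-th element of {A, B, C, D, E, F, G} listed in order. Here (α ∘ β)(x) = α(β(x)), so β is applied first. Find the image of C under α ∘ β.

D

First apply β: β(C) = F, then α(F) = D. Thus (α ∘ β)(C) = D.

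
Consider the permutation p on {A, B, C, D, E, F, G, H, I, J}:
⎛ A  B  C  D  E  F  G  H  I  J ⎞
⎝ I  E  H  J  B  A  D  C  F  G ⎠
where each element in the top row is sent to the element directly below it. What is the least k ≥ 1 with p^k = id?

Writing p as disjoint cycles, the cycle lengths are 3, 3, 2, 2.
The order is lcm(3, 3, 2, 2) = 6.

6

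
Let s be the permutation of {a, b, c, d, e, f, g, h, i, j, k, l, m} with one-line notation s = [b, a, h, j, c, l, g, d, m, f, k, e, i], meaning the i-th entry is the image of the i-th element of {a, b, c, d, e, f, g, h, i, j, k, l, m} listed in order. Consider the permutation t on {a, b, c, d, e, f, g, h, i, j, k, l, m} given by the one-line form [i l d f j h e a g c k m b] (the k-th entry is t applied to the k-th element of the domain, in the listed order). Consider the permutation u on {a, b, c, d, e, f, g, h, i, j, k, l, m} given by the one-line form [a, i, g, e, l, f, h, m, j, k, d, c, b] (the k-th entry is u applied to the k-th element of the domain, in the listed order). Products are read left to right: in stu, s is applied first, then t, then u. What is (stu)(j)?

m

Apply the permutations in order: s(j) = f, then t(f) = h, then u(h) = m. So (stu)(j) = m.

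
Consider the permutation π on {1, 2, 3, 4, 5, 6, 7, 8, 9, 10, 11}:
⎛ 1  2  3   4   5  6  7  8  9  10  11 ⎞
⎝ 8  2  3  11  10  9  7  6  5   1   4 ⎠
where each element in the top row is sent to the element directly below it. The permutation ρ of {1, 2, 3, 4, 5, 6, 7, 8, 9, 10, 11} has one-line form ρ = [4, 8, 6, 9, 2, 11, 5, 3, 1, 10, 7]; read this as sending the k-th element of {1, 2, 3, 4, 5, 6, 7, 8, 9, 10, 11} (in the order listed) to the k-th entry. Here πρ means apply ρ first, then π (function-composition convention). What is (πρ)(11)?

(πρ)(11) = π(ρ(11)). ρ(11) = 7, then π(7) = 7. So (πρ)(11) = 7.

7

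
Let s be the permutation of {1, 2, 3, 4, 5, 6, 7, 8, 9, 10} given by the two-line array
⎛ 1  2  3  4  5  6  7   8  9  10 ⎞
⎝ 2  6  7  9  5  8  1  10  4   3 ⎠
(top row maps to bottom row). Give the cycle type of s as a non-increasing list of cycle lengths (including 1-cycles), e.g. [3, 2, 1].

[7, 2, 1]

The disjoint cycles are (1 2 6 8 10 3 7)(4 9)(5), with lengths 7, 2, 1 in non-increasing order.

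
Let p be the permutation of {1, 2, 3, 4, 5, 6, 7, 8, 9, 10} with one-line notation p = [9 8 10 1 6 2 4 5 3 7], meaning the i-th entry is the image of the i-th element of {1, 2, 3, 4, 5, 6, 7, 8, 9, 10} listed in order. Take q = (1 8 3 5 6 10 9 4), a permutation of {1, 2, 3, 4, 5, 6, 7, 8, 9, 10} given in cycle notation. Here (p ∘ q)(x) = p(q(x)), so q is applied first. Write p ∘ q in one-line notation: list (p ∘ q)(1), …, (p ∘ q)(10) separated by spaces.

5 8 6 9 2 7 4 10 1 3

For each element, apply q then p: 1 → 8 → 5; 2 → 2 → 8; 3 → 5 → 6; 4 → 1 → 9; 5 → 6 → 2; 6 → 10 → 7; 7 → 7 → 4; 8 → 3 → 10; 9 → 4 → 1; 10 → 9 → 3.
So p ∘ q in one-line form is 5 8 6 9 2 7 4 10 1 3.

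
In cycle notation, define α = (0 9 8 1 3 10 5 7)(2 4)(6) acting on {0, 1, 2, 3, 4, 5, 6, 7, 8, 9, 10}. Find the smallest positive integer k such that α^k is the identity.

The disjoint cycles have lengths 8, 2, 1.
The order is lcm(8, 2) = 8.

8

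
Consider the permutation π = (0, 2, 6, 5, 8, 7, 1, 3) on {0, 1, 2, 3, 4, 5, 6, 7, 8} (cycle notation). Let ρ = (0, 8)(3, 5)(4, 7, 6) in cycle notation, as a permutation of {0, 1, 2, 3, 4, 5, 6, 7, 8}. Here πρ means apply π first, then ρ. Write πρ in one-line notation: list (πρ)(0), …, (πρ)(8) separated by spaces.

Chase each element through π then ρ: 0 → 2 → 2; 1 → 3 → 5; 2 → 6 → 4; 3 → 0 → 8; 4 → 4 → 7; 5 → 8 → 0; 6 → 5 → 3; 7 → 1 → 1; 8 → 7 → 6.
So πρ in one-line form is 2 5 4 8 7 0 3 1 6.

2 5 4 8 7 0 3 1 6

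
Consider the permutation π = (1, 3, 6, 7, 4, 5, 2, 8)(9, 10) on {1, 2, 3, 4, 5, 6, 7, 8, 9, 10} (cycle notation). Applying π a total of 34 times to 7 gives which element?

7 lies in the 8-cycle (1, 3, 6, 7, 4, 5, 2, 8).
On an 8-cycle, π^8 is the identity, so π^34 = π^2 there (34 ≡ 2 mod 8).
Stepping 2 places around the cycle: 7 → 4 → 5.

5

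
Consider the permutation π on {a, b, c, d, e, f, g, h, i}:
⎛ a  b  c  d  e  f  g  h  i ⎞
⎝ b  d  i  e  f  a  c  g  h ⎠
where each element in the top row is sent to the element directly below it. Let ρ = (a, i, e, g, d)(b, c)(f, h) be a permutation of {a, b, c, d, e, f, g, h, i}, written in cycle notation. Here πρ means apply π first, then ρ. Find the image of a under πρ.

c

π(a) = b, then ρ(b) = c; composing gives (πρ)(a) = c.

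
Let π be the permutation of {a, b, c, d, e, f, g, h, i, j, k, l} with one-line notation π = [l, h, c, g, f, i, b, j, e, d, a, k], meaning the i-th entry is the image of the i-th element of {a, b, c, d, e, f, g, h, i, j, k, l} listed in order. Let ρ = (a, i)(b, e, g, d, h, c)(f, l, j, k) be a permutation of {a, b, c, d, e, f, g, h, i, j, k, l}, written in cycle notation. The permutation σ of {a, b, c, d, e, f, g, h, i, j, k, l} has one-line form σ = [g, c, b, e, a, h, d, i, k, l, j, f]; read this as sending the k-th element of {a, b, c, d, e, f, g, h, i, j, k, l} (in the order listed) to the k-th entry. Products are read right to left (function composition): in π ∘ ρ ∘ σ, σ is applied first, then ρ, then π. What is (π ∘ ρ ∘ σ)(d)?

(π ∘ ρ ∘ σ)(d) = π(ρ(σ(d))). σ(d) = e, then ρ(e) = g, then π(g) = b, so the result is b.

b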